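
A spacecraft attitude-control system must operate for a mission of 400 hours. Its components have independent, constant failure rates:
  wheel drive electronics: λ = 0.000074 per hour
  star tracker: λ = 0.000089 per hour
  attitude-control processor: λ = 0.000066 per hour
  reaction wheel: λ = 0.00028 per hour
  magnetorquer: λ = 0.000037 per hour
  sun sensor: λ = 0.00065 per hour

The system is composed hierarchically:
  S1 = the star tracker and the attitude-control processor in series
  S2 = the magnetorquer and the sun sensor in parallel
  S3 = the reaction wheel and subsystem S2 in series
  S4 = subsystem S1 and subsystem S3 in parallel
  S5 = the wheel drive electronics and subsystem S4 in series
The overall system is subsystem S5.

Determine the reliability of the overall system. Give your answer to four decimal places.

R(wheel drive electronics) = exp(−0.000074 × 400) = 0.970834
R(star tracker) = exp(−0.000089 × 400) = 0.965026
R(attitude-control processor) = exp(−0.000066 × 400) = 0.973945
R(reaction wheel) = exp(−0.00028 × 400) = 0.894044
R(magnetorquer) = exp(−0.000037 × 400) = 0.985309
R(sun sensor) = exp(−0.00065 × 400) = 0.771052
Series (star tracker and attitude-control processor): 0.965026 × 0.973945 = 0.939882
Parallel (magnetorquer and sun sensor): 1 − (1 − 0.985309)(1 − 0.771052) = 0.996637
Series (reaction wheel and [0.996637]): 0.894044 × 0.996637 = 0.891037
Parallel ([0.939882] and [0.891037]): 1 − (1 − 0.939882)(1 − 0.891037) = 0.993449
Series (wheel drive electronics and [0.993449]): 0.970834 × 0.993449 = 0.9645

0.9645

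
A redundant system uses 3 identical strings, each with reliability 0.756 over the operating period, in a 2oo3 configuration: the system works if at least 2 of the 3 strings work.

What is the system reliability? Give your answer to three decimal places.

0.850

R = Σ_{i=2}^{3} C(3,i) p^i (1−p)^{3−i} with p = 0.756
C(3,2)·0.756^2·0.244^1 = 0.41836
C(3,3)·0.756^3·0.244^0 = 0.43208
Sum = 0.850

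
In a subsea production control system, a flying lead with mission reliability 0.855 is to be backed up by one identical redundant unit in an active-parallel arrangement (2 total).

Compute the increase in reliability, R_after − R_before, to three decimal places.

R_before = 0.855
R_after = 1 − (1 − 0.855)^2 = 0.979
ΔR = 0.979 − 0.855 = 0.124

0.124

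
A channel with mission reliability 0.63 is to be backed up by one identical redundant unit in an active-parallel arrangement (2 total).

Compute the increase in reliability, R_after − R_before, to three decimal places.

R_before = 0.63
R_after = 1 − (1 − 0.63)^2 = 0.863
ΔR = 0.863 − 0.63 = 0.233

0.233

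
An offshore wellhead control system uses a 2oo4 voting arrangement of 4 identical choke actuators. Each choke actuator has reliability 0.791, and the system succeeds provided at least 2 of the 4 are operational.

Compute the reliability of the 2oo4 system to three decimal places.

R = Σ_{i=2}^{4} C(4,i) p^i (1−p)^{4−i} with p = 0.791
C(4,2)·0.791^2·0.209^2 = 0.16398
C(4,3)·0.791^3·0.209^1 = 0.41375
C(4,4)·0.791^4·0.209^0 = 0.39148
Sum = 0.969

0.969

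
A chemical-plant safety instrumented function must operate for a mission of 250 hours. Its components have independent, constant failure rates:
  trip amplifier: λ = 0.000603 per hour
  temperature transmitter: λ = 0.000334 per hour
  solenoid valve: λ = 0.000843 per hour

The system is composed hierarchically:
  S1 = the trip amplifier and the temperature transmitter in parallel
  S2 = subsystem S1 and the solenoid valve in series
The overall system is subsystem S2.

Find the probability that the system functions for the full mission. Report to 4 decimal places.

R(trip amplifier) = exp(−0.000603 × 250) = 0.860063
R(temperature transmitter) = exp(−0.000334 × 250) = 0.919891
R(solenoid valve) = exp(−0.000843 × 250) = 0.809977
Parallel (trip amplifier and temperature transmitter): 1 − (1 − 0.860063)(1 − 0.919891) = 0.988790
Series ([0.988790] and solenoid valve): 0.988790 × 0.809977 = 0.8009

0.8009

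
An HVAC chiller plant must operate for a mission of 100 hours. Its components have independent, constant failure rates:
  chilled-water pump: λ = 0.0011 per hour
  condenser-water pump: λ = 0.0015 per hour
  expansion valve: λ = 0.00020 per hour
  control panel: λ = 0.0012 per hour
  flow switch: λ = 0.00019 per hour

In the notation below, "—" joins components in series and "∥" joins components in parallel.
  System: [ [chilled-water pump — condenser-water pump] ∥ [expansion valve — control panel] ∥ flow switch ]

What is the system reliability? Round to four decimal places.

R(chilled-water pump) = exp(−0.0011 × 100) = 0.895834
R(condenser-water pump) = exp(−0.0015 × 100) = 0.860708
R(expansion valve) = exp(−0.00020 × 100) = 0.980199
R(control panel) = exp(−0.0012 × 100) = 0.886920
R(flow switch) = exp(−0.00019 × 100) = 0.981179
Series (chilled-water pump and condenser-water pump): 0.895834 × 0.860708 = 0.771051
Series (expansion valve and control panel): 0.980199 × 0.886920 = 0.869358
Parallel ([0.771051], [0.869358], and flow switch): 1 − (1 − 0.771051)(1 − 0.869358)(1 − 0.981179) = 0.9994

0.9994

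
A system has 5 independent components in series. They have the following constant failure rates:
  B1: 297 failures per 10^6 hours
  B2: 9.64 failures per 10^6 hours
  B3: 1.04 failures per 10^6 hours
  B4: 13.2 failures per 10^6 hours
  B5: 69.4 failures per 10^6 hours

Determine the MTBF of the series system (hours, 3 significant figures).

2560

Series of exponential components: λ_sys = Σ λ_i
λ_sys = 0.000297 + 0.00000964 + 0.00000104 + 0.0000132 + 0.0000694 = 3.9028e-04 /h
MTBF = 1 / λ_sys = 2560 h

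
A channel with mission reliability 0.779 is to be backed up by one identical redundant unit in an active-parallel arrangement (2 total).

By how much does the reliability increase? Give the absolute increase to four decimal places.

0.1722

R_before = 0.779
R_after = 1 − (1 − 0.779)^2 = 0.9512
ΔR = 0.9512 − 0.779 = 0.1722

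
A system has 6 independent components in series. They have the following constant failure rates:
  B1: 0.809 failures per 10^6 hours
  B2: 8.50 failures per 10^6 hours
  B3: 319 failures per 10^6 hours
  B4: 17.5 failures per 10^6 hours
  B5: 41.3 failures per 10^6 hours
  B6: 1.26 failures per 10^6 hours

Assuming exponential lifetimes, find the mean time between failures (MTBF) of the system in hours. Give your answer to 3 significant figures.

2570

Series of exponential components: λ_sys = Σ λ_i
λ_sys = 0.000000809 + 0.00000850 + 0.000319 + 0.0000175 + 0.0000413 + 0.00000126 = 3.8837e-04 /h
MTBF = 1 / λ_sys = 2570 h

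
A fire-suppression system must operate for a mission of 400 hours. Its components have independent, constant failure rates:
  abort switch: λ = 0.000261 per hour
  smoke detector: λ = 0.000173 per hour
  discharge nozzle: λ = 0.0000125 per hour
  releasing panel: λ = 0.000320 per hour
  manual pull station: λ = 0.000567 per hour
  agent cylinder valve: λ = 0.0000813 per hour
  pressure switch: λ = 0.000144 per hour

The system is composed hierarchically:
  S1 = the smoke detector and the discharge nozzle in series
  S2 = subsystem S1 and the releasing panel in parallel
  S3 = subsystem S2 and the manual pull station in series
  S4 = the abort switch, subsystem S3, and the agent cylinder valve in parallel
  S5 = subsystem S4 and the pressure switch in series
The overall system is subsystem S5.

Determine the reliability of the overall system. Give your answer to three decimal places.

R(abort switch) = exp(−0.000261 × 400) = 0.90086
R(smoke detector) = exp(−0.000173 × 400) = 0.93314
R(discharge nozzle) = exp(−0.0000125 × 400) = 0.99501
R(releasing panel) = exp(−0.000320 × 400) = 0.87985
R(manual pull station) = exp(−0.000567 × 400) = 0.79708
R(agent cylinder valve) = exp(−0.0000813 × 400) = 0.96800
R(pressure switch) = exp(−0.000144 × 400) = 0.94403
Series (smoke detector and discharge nozzle): 0.93314 × 0.99501 = 0.92848
Parallel ([0.92848] and releasing panel): 1 − (1 − 0.92848)(1 − 0.87985) = 0.99141
Series ([0.99141] and manual pull station): 0.99141 × 0.79708 = 0.79023
Parallel (abort switch, [0.79023], and agent cylinder valve): 1 − (1 − 0.90086)(1 − 0.79023)(1 − 0.96800) = 0.99933
Series ([0.99933] and pressure switch): 0.99933 × 0.94403 = 0.943

0.943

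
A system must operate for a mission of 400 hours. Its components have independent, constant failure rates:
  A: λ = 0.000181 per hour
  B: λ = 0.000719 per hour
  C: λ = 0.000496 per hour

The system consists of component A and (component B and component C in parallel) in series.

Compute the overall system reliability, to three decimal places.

R(A) = exp(−0.000181 × 400) = 0.93016
R(B) = exp(−0.000719 × 400) = 0.75006
R(C) = exp(−0.000496 × 400) = 0.82004
Parallel (B and C): 1 − (1 − 0.75006)(1 − 0.82004) = 0.95502
Series (A and [0.95502]): 0.93016 × 0.95502 = 0.888

0.888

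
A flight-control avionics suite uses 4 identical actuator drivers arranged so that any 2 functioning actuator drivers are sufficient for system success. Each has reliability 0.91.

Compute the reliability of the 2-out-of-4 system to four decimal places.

0.9973

R = Σ_{i=2}^{4} C(4,i) p^i (1−p)^{4−i} with p = 0.91
C(4,2)·0.91^2·0.09^2 = 0.040246
C(4,3)·0.91^3·0.09^1 = 0.271286
C(4,4)·0.91^4·0.09^0 = 0.685750
Sum = 0.9973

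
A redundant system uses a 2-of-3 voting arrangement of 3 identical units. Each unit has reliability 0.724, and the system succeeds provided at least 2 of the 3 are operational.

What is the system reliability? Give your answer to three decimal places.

R = Σ_{i=2}^{3} C(3,i) p^i (1−p)^{3−i} with p = 0.724
C(3,2)·0.724^2·0.276^1 = 0.43402
C(3,3)·0.724^3·0.276^0 = 0.37950
Sum = 0.814

0.814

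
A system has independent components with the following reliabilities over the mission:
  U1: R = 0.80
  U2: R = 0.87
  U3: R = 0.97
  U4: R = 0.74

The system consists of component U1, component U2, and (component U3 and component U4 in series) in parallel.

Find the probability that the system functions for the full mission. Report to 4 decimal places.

0.9927

Series (U3 and U4): 0.970000 × 0.740000 = 0.717800
Parallel (U1, U2, and [0.717800]): 1 − (1 − 0.800000)(1 − 0.870000)(1 − 0.717800) = 0.9927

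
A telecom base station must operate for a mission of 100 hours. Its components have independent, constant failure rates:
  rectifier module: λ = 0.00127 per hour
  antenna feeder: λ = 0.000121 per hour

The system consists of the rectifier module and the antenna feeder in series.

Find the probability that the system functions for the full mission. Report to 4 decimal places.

R(rectifier module) = exp(−0.00127 × 100) = 0.880734
R(antenna feeder) = exp(−0.000121 × 100) = 0.987973
Series (rectifier module and antenna feeder): 0.880734 × 0.987973 = 0.8701

0.8701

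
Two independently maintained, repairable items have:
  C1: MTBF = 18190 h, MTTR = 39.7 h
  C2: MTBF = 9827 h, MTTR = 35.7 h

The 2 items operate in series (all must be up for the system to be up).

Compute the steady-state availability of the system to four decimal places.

A(C1) = MTBF/(MTBF+MTTR) = 18190/(18190+39.7) = 0.997822
A(C2) = MTBF/(MTBF+MTTR) = 9827/(9827+35.7) = 0.996380
Series availability: 0.997822 × 0.996380 = 0.9942

0.9942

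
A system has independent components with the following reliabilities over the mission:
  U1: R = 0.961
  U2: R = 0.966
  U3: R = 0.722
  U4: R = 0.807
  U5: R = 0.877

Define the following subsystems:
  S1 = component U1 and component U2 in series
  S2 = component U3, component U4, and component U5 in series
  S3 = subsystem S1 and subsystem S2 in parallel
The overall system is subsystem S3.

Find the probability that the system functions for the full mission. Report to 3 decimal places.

0.965

Series (U1 and U2): 0.96100 × 0.96600 = 0.92833
Series (U3, U4, and U5): 0.72200 × 0.80700 × 0.87700 = 0.51099
Parallel ([0.92833] and [0.51099]): 1 − (1 − 0.92833)(1 − 0.51099) = 0.965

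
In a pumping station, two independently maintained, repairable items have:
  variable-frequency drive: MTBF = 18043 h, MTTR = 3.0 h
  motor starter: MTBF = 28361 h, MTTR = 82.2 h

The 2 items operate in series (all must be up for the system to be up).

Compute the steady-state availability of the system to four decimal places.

0.9969

A(variable-frequency drive) = MTBF/(MTBF+MTTR) = 18043/(18043+3.0) = 0.999834
A(motor starter) = MTBF/(MTBF+MTTR) = 28361/(28361+82.2) = 0.997110
Series availability: 0.999834 × 0.997110 = 0.9969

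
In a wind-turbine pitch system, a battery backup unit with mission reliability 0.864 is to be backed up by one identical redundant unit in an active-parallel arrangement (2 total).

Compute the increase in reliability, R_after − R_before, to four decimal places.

R_before = 0.864
R_after = 1 − (1 − 0.864)^2 = 0.9815
ΔR = 0.9815 − 0.864 = 0.1175

0.1175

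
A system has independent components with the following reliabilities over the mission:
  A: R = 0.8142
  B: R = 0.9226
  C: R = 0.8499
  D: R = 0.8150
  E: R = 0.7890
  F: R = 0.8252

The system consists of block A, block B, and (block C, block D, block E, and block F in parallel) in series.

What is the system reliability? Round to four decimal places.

0.7504

Parallel (C, D, E, and F): 1 − (1 − 0.849900)(1 − 0.815000)(1 − 0.789000)(1 − 0.825200) = 0.998976
Series (A, B, and [0.998976]): 0.814200 × 0.922600 × 0.998976 = 0.7504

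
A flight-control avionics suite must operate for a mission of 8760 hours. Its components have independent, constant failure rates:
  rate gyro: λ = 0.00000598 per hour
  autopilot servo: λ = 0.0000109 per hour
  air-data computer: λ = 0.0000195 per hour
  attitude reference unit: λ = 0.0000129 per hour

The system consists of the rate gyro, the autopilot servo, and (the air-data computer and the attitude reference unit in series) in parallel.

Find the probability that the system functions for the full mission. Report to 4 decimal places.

0.9989

R(rate gyro) = exp(−0.00000598 × 8760) = 0.948964
R(autopilot servo) = exp(−0.0000109 × 8760) = 0.908933
R(air-data computer) = exp(−0.0000195 × 8760) = 0.842973
R(attitude reference unit) = exp(−0.0000129 × 8760) = 0.893147
Series (air-data computer and attitude reference unit): 0.842973 × 0.893147 = 0.752899
Parallel (rate gyro, autopilot servo, and [0.752899]): 1 − (1 − 0.948964)(1 − 0.908933)(1 − 0.752899) = 0.9989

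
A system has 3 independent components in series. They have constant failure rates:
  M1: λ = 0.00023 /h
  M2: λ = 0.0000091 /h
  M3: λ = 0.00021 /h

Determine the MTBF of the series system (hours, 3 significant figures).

Series of exponential components: λ_sys = Σ λ_i
λ_sys = 0.00023 + 0.0000091 + 0.00021 = 4.4910e-04 /h
MTBF = 1 / λ_sys = 2230 h

2230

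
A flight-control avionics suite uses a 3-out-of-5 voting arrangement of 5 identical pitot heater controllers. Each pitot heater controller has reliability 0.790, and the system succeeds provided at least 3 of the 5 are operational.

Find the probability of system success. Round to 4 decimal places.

0.9341

R = Σ_{i=3}^{5} C(5,i) p^i (1−p)^{5−i} with p = 0.790
C(5,3)·0.790^3·0.210^2 = 0.217430
C(5,4)·0.790^4·0.210^1 = 0.408976
C(5,5)·0.790^5·0.210^0 = 0.307706
Sum = 0.9341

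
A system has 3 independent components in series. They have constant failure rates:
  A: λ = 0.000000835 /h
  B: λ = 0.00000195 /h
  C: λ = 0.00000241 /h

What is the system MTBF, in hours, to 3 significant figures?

192000

Series of exponential components: λ_sys = Σ λ_i
λ_sys = 0.000000835 + 0.00000195 + 0.00000241 = 5.1950e-06 /h
MTBF = 1 / λ_sys = 192000 h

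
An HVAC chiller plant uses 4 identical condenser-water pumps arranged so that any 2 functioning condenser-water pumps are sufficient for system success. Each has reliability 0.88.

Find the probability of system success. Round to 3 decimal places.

R = Σ_{i=2}^{4} C(4,i) p^i (1−p)^{4−i} with p = 0.88
C(4,2)·0.88^2·0.12^2 = 0.06691
C(4,3)·0.88^3·0.12^1 = 0.32711
C(4,4)·0.88^4·0.12^0 = 0.59970
Sum = 0.994

0.994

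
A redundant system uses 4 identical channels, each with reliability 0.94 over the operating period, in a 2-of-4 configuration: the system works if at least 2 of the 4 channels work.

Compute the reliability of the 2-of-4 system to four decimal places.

R = Σ_{i=2}^{4} C(4,i) p^i (1−p)^{4−i} with p = 0.94
C(4,2)·0.94^2·0.06^2 = 0.019086
C(4,3)·0.94^3·0.06^1 = 0.199340
C(4,4)·0.94^4·0.06^0 = 0.780749
Sum = 0.9992

0.9992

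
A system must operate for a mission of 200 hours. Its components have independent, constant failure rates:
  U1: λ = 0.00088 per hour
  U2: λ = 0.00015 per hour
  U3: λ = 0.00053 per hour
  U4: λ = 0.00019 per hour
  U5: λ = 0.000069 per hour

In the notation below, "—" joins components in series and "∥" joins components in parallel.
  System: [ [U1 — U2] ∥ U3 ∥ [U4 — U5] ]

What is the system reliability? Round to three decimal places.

0.999

R(U1) = exp(−0.00088 × 200) = 0.83862
R(U2) = exp(−0.00015 × 200) = 0.97045
R(U3) = exp(−0.00053 × 200) = 0.89942
R(U4) = exp(−0.00019 × 200) = 0.96271
R(U5) = exp(−0.000069 × 200) = 0.98629
Series (U1 and U2): 0.83862 × 0.97045 = 0.81384
Series (U4 and U5): 0.96271 × 0.98629 = 0.94951
Parallel ([0.81384], U3, and [0.94951]): 1 − (1 − 0.81384)(1 − 0.89942)(1 − 0.94951) = 0.999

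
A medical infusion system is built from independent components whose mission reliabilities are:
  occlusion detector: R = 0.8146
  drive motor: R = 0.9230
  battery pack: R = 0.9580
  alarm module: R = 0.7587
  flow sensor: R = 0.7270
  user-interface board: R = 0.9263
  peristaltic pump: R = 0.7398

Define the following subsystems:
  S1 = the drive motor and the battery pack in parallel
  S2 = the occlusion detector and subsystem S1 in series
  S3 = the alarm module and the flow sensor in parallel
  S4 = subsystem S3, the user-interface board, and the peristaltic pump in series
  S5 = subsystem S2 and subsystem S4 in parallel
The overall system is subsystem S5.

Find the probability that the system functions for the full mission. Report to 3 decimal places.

Parallel (drive motor and battery pack): 1 − (1 − 0.92300)(1 − 0.95800) = 0.99677
Series (occlusion detector and [0.99677]): 0.81460 × 0.99677 = 0.81197
Parallel (alarm module and flow sensor): 1 − (1 − 0.75870)(1 − 0.72700) = 0.93413
Series ([0.93413], user-interface board, and peristaltic pump): 0.93413 × 0.92630 × 0.73980 = 0.64014
Parallel ([0.81197] and [0.64014]): 1 − (1 − 0.81197)(1 − 0.64014) = 0.932

0.932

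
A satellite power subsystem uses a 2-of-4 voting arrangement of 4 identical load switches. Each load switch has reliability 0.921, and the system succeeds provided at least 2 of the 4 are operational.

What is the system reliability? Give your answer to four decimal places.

0.9981

R = Σ_{i=2}^{4} C(4,i) p^i (1−p)^{4−i} with p = 0.921
C(4,2)·0.921^2·0.079^2 = 0.031763
C(4,3)·0.921^3·0.079^1 = 0.246869
C(4,4)·0.921^4·0.079^0 = 0.719513
Sum = 0.9981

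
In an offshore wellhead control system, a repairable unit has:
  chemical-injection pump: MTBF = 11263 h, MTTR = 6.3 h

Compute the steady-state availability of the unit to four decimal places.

0.9994

A(chemical-injection pump) = MTBF/(MTBF+MTTR) = 11263/(11263+6.3) = 0.9994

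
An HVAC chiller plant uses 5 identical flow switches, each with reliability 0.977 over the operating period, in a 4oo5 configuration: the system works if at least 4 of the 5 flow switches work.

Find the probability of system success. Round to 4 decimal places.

R = Σ_{i=4}^{5} C(5,i) p^i (1−p)^{5−i} with p = 0.977
C(5,4)·0.977^4·0.023^1 = 0.104779
C(5,5)·0.977^5·0.023^0 = 0.890170
Sum = 0.9949

0.9949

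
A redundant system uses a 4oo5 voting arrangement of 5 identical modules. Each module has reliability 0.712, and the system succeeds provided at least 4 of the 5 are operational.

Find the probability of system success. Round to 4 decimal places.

0.5530

R = Σ_{i=4}^{5} C(5,i) p^i (1−p)^{5−i} with p = 0.712
C(5,4)·0.712^4·0.288^1 = 0.370069
C(5,5)·0.712^5·0.288^0 = 0.182978
Sum = 0.5530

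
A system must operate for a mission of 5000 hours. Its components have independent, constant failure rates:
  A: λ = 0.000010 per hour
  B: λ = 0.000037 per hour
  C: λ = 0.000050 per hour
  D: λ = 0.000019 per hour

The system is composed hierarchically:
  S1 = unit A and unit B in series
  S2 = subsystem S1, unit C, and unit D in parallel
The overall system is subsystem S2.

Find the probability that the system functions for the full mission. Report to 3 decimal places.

0.996

R(A) = exp(−0.000010 × 5000) = 0.95123
R(B) = exp(−0.000037 × 5000) = 0.83110
R(C) = exp(−0.000050 × 5000) = 0.77880
R(D) = exp(−0.000019 × 5000) = 0.90937
Series (A and B): 0.95123 × 0.83110 = 0.79057
Parallel ([0.79057], C, and D): 1 − (1 − 0.79057)(1 − 0.77880)(1 − 0.90937) = 0.996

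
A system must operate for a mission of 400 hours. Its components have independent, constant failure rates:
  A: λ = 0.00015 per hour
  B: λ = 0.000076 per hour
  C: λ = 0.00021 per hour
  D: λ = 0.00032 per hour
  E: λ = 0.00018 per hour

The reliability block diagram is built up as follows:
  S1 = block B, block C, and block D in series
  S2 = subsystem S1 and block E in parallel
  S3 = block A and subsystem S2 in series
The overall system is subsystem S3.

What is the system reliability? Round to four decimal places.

R(A) = exp(−0.00015 × 400) = 0.941765
R(B) = exp(−0.000076 × 400) = 0.970057
R(C) = exp(−0.00021 × 400) = 0.919431
R(D) = exp(−0.00032 × 400) = 0.879853
R(E) = exp(−0.00018 × 400) = 0.930531
Series (B, C, and D): 0.970057 × 0.919431 × 0.879853 = 0.784741
Parallel ([0.784741] and E): 1 − (1 − 0.784741)(1 − 0.930531) = 0.985046
Series (A and [0.985046]): 0.941765 × 0.985046 = 0.9277

0.9277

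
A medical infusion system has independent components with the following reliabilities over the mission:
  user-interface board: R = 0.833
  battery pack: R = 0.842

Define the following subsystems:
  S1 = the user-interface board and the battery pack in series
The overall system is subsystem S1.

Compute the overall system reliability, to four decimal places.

Series (user-interface board and battery pack): 0.833000 × 0.842000 = 0.7014

0.7014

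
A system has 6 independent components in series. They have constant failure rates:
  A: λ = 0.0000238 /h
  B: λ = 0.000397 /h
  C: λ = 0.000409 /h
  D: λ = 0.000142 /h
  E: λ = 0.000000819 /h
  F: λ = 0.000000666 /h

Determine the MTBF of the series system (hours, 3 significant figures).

1030

Series of exponential components: λ_sys = Σ λ_i
λ_sys = 0.0000238 + 0.000397 + 0.000409 + 0.000142 + 0.000000819 + 0.000000666 = 9.7329e-04 /h
MTBF = 1 / λ_sys = 1030 h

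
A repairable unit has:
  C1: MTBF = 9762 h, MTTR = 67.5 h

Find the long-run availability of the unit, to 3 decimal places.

A(C1) = MTBF/(MTBF+MTTR) = 9762/(9762+67.5) = 0.993

0.993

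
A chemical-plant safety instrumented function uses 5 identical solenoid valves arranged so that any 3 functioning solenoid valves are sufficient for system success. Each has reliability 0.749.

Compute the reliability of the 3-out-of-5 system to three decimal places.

R = Σ_{i=3}^{5} C(5,i) p^i (1−p)^{5−i} with p = 0.749
C(5,3)·0.749^3·0.251^2 = 0.26472
C(5,4)·0.749^4·0.251^1 = 0.39498
C(5,5)·0.749^5·0.251^0 = 0.23573
Sum = 0.895

0.895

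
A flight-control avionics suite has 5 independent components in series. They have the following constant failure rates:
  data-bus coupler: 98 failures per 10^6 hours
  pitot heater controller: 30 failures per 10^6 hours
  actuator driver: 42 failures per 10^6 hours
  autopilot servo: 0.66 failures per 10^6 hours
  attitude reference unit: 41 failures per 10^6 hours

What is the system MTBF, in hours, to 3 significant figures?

4720

Series of exponential components: λ_sys = Σ λ_i
λ_sys = 0.000098 + 0.000030 + 0.000042 + 0.00000066 + 0.000041 = 2.1166e-04 /h
MTBF = 1 / λ_sys = 4720 h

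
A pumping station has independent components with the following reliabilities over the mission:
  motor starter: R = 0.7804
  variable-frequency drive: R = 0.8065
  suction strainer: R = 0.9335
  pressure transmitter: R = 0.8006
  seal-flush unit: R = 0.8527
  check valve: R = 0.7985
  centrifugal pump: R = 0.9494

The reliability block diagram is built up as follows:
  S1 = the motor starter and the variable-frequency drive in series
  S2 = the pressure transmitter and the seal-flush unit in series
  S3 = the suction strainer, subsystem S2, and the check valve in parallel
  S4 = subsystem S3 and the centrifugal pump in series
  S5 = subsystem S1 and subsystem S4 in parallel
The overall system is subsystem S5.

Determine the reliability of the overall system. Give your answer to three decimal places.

0.980

Series (motor starter and variable-frequency drive): 0.78040 × 0.80650 = 0.62939
Series (pressure transmitter and seal-flush unit): 0.80060 × 0.85270 = 0.68267
Parallel (suction strainer, [0.68267], and check valve): 1 − (1 − 0.93350)(1 − 0.68267)(1 − 0.79850) = 0.99575
Series ([0.99575] and centrifugal pump): 0.99575 × 0.94940 = 0.94537
Parallel ([0.62939] and [0.94537]): 1 − (1 − 0.62939)(1 − 0.94537) = 0.980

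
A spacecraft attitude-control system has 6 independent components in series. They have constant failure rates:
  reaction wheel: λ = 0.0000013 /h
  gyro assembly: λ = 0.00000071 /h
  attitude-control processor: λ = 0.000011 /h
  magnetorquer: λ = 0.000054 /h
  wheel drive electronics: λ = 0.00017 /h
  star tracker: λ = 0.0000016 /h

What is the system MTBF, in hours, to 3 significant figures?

Series of exponential components: λ_sys = Σ λ_i
λ_sys = 0.0000013 + 0.00000071 + 0.000011 + 0.000054 + 0.00017 + 0.0000016 = 2.3861e-04 /h
MTBF = 1 / λ_sys = 4190 h

4190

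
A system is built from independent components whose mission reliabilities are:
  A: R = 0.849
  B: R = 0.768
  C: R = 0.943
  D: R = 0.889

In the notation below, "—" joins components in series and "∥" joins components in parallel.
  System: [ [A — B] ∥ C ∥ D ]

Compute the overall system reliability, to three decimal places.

Series (A and B): 0.84900 × 0.76800 = 0.65203
Parallel ([0.65203], C, and D): 1 − (1 − 0.65203)(1 − 0.94300)(1 − 0.88900) = 0.998

0.998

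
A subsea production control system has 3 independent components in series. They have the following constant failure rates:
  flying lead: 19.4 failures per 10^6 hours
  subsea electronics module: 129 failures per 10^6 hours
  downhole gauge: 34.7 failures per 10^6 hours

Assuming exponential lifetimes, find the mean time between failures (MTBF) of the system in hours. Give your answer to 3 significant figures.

Series of exponential components: λ_sys = Σ λ_i
λ_sys = 0.0000194 + 0.000129 + 0.0000347 = 1.8310e-04 /h
MTBF = 1 / λ_sys = 5460 h

5460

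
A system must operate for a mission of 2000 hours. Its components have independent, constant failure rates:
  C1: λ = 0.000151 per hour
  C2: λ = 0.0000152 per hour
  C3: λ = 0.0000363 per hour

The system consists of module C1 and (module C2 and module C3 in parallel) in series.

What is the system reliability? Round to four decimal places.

R(C1) = exp(−0.000151 × 2000) = 0.739338
R(C2) = exp(−0.0000152 × 2000) = 0.970057
R(C3) = exp(−0.0000363 × 2000) = 0.929973
Parallel (C2 and C3): 1 − (1 − 0.970057)(1 − 0.929973) = 0.997903
Series (C1 and [0.997903]): 0.739338 × 0.997903 = 0.7378

0.7378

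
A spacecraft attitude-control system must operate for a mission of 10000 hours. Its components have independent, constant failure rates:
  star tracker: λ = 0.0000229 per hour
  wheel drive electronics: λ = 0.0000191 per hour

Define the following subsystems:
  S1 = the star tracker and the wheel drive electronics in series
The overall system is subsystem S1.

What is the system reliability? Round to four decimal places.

R(star tracker) = exp(−0.0000229 × 10000) = 0.795329
R(wheel drive electronics) = exp(−0.0000191 × 10000) = 0.826133
Series (star tracker and wheel drive electronics): 0.795329 × 0.826133 = 0.6570

0.6570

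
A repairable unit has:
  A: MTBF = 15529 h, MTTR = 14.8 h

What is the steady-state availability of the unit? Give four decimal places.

0.9990

A(A) = MTBF/(MTBF+MTTR) = 15529/(15529+14.8) = 0.9990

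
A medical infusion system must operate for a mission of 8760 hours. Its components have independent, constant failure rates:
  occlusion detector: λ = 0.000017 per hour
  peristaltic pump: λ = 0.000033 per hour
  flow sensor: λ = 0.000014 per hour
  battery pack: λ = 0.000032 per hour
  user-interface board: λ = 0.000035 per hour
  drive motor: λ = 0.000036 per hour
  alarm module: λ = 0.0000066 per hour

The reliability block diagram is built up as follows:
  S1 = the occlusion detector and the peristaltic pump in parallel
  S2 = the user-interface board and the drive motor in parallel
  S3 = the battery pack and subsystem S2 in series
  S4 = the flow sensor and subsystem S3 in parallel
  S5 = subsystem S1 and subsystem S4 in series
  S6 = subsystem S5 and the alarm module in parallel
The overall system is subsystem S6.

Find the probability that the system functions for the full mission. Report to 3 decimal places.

R(occlusion detector) = exp(−0.000017 × 8760) = 0.86164
R(peristaltic pump) = exp(−0.000033 × 8760) = 0.74895
R(flow sensor) = exp(−0.000014 × 8760) = 0.88458
R(battery pack) = exp(−0.000032 × 8760) = 0.75554
R(user-interface board) = exp(−0.000035 × 8760) = 0.73594
R(drive motor) = exp(−0.000036 × 8760) = 0.72953
R(alarm module) = exp(−0.0000066 × 8760) = 0.94382
Parallel (occlusion detector and peristaltic pump): 1 − (1 − 0.86164)(1 − 0.74895) = 0.96526
Parallel (user-interface board and drive motor): 1 − (1 − 0.73594)(1 − 0.72953) = 0.92858
Series (battery pack and [0.92858]): 0.75554 × 0.92858 = 0.70158
Parallel (flow sensor and [0.70158]): 1 − (1 − 0.88458)(1 − 0.70158) = 0.96556
Series ([0.96526] and [0.96556]): 0.96526 × 0.96556 = 0.93202
Parallel ([0.93202] and alarm module): 1 − (1 − 0.93202)(1 − 0.94382) = 0.996

0.996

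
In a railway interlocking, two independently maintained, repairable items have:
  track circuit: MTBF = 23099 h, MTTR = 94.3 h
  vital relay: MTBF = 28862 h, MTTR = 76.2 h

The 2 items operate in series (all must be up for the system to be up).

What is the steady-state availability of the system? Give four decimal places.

A(track circuit) = MTBF/(MTBF+MTTR) = 23099/(23099+94.3) = 0.995934
A(vital relay) = MTBF/(MTBF+MTTR) = 28862/(28862+76.2) = 0.997367
Series availability: 0.995934 × 0.997367 = 0.9933

0.9933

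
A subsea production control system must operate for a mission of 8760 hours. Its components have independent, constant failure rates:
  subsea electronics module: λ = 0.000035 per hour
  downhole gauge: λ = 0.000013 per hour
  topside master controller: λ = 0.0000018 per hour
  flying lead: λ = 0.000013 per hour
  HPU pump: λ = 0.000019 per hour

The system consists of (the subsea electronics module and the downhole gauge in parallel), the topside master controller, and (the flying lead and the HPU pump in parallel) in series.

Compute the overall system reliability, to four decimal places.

0.9406

R(subsea electronics module) = exp(−0.000035 × 8760) = 0.735945
R(downhole gauge) = exp(−0.000013 × 8760) = 0.892365
R(topside master controller) = exp(−0.0000018 × 8760) = 0.984356
R(flying lead) = exp(−0.000013 × 8760) = 0.892365
R(HPU pump) = exp(−0.000019 × 8760) = 0.846674
Parallel (subsea electronics module and downhole gauge): 1 − (1 − 0.735945)(1 − 0.892365) = 0.971578
Parallel (flying lead and HPU pump): 1 − (1 − 0.892365)(1 − 0.846674) = 0.983497
Series ([0.971578], topside master controller, and [0.983497]): 0.971578 × 0.984356 × 0.983497 = 0.9406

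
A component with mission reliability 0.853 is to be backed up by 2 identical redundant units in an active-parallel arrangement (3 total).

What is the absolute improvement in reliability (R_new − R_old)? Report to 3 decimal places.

0.144

R_before = 0.853
R_after = 1 − (1 − 0.853)^3 = 0.997
ΔR = 0.997 − 0.853 = 0.144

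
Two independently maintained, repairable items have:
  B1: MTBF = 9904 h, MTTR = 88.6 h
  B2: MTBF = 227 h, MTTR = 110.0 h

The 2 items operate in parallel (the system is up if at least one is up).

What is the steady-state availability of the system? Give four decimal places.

A(B1) = MTBF/(MTBF+MTTR) = 9904/(9904+88.6) = 0.991133
A(B2) = MTBF/(MTBF+MTTR) = 227/(227+110.0) = 0.673591
Parallel availability: 1 − (1 − 0.991133)(1 − 0.673591) = 0.9971

0.9971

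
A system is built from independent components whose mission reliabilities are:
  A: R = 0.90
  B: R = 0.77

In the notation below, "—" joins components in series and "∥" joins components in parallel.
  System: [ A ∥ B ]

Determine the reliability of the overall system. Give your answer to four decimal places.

Parallel (A and B): 1 − (1 − 0.900000)(1 − 0.770000) = 0.9770

0.9770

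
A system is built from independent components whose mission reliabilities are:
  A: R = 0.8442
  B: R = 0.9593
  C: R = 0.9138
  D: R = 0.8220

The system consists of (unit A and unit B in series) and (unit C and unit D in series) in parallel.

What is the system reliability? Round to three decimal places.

Series (A and B): 0.84420 × 0.95930 = 0.80984
Series (C and D): 0.91380 × 0.82200 = 0.75114
Parallel ([0.80984] and [0.75114]): 1 − (1 − 0.80984)(1 − 0.75114) = 0.953

0.953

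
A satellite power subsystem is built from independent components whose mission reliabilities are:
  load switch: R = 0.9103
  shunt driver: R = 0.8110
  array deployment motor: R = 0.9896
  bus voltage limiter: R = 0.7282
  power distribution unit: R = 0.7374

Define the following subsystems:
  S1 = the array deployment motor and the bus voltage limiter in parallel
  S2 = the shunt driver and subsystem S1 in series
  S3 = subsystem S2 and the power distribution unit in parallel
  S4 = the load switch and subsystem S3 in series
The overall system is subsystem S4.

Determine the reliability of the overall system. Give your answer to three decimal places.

0.865

Parallel (array deployment motor and bus voltage limiter): 1 − (1 − 0.98960)(1 − 0.72820) = 0.99717
Series (shunt driver and [0.99717]): 0.81100 × 0.99717 = 0.80870
Parallel ([0.80870] and power distribution unit): 1 − (1 − 0.80870)(1 − 0.73740) = 0.94976
Series (load switch and [0.94976]): 0.91030 × 0.94976 = 0.865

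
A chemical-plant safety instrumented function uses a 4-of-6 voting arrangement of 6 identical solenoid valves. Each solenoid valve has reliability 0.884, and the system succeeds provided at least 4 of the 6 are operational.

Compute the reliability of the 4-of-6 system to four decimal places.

R = Σ_{i=4}^{6} C(6,i) p^i (1−p)^{6−i} with p = 0.884
C(6,4)·0.884^4·0.116^2 = 0.123258
C(6,5)·0.884^5·0.116^1 = 0.375725
C(6,6)·0.884^6·0.116^0 = 0.477214
Sum = 0.9762

0.9762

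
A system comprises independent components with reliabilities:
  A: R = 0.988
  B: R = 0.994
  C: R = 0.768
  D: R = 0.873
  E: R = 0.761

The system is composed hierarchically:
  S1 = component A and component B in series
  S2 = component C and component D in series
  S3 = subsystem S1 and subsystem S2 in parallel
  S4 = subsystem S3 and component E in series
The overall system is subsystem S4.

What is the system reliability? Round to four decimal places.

0.7565

Series (A and B): 0.988000 × 0.994000 = 0.982072
Series (C and D): 0.768000 × 0.873000 = 0.670464
Parallel ([0.982072] and [0.670464]): 1 − (1 − 0.982072)(1 − 0.670464) = 0.994092
Series ([0.994092] and E): 0.994092 × 0.761000 = 0.7565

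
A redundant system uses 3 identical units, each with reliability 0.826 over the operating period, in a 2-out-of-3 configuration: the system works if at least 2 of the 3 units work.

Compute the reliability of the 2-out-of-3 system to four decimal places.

0.9197

R = Σ_{i=2}^{3} C(3,i) p^i (1−p)^{3−i} with p = 0.826
C(3,2)·0.826^2·0.174^1 = 0.356148
C(3,3)·0.826^3·0.174^0 = 0.563560
Sum = 0.9197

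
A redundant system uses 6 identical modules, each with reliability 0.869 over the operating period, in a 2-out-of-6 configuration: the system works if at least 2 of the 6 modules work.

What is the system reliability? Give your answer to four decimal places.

0.9998

R = Σ_{i=2}^{6} C(6,i) p^i (1−p)^{6−i} with p = 0.869
C(6,2)·0.869^2·0.131^4 = 0.003336
C(6,3)·0.869^3·0.131^3 = 0.029506
C(6,4)·0.869^4·0.131^2 = 0.146796
C(6,5)·0.869^5·0.131^1 = 0.389513
C(6,6)·0.869^6·0.131^0 = 0.430644
Sum = 0.9998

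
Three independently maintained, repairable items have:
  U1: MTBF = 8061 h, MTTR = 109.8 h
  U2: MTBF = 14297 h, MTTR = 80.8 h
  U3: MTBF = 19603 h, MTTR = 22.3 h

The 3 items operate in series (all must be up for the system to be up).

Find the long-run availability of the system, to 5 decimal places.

0.97990

A(U1) = MTBF/(MTBF+MTTR) = 8061/(8061+109.8) = 0.986562
A(U2) = MTBF/(MTBF+MTTR) = 14297/(14297+80.8) = 0.994380
A(U3) = MTBF/(MTBF+MTTR) = 19603/(19603+22.3) = 0.998864
Series availability: 0.986562 × 0.994380 × 0.998864 = 0.97990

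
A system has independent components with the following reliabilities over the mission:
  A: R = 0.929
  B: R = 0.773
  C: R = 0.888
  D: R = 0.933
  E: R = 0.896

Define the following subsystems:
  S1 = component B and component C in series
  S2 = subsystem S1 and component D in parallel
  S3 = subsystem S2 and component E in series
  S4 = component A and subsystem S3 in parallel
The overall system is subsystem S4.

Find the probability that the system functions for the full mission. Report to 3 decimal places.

Series (B and C): 0.77300 × 0.88800 = 0.68642
Parallel ([0.68642] and D): 1 − (1 − 0.68642)(1 − 0.93300) = 0.97899
Series ([0.97899] and E): 0.97899 × 0.89600 = 0.87718
Parallel (A and [0.87718]): 1 − (1 − 0.92900)(1 − 0.87718) = 0.991

0.991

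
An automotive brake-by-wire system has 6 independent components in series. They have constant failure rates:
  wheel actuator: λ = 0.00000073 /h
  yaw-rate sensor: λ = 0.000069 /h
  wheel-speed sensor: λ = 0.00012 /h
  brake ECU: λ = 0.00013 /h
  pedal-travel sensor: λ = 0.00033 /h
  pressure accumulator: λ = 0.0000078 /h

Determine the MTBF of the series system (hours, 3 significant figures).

Series of exponential components: λ_sys = Σ λ_i
λ_sys = 0.00000073 + 0.000069 + 0.00012 + 0.00013 + 0.00033 + 0.0000078 = 6.5753e-04 /h
MTBF = 1 / λ_sys = 1520 h

1520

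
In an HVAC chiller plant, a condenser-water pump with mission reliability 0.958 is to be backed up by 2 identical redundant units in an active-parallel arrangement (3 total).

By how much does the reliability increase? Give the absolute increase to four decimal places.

R_before = 0.958
R_after = 1 − (1 − 0.958)^3 = 0.9999
ΔR = 0.9999 − 0.958 = 0.0419

0.0419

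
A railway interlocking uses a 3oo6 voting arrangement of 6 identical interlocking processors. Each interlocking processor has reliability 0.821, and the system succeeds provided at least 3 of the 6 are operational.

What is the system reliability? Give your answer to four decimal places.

0.9887

R = Σ_{i=3}^{6} C(6,i) p^i (1−p)^{6−i} with p = 0.821
C(6,3)·0.821^3·0.179^3 = 0.063477
C(6,4)·0.821^4·0.179^2 = 0.218358
C(6,5)·0.821^5·0.179^1 = 0.400608
C(6,6)·0.821^6·0.179^0 = 0.306238
Sum = 0.9887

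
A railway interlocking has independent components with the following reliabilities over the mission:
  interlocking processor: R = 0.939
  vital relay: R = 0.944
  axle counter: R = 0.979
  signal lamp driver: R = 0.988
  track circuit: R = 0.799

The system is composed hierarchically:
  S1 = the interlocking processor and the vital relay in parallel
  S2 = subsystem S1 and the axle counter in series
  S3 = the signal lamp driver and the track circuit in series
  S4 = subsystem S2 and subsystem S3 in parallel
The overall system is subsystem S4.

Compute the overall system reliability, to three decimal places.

Parallel (interlocking processor and vital relay): 1 − (1 − 0.93900)(1 − 0.94400) = 0.99658
Series ([0.99658] and axle counter): 0.99658 × 0.97900 = 0.97565
Series (signal lamp driver and track circuit): 0.98800 × 0.79900 = 0.78941
Parallel ([0.97565] and [0.78941]): 1 − (1 − 0.97565)(1 − 0.78941) = 0.995

0.995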